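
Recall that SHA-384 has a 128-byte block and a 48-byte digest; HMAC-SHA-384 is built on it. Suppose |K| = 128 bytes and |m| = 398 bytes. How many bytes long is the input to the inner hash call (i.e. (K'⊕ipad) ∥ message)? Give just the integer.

526

Key is 128 ≤ 128 bytes, zero-padded: |K'| = 128.
Inner input = (K'⊕ipad) ∥ m → 128 + 398 = 526 bytes.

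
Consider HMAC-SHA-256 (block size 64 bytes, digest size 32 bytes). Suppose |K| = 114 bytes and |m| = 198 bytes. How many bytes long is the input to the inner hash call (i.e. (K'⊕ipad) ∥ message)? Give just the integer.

Key is 114 > 64 bytes, so it is hashed to 32 bytes then zero-padded to 64: |K'| = 64.
Inner input = (K'⊕ipad) ∥ m → 64 + 198 = 262 bytes.

262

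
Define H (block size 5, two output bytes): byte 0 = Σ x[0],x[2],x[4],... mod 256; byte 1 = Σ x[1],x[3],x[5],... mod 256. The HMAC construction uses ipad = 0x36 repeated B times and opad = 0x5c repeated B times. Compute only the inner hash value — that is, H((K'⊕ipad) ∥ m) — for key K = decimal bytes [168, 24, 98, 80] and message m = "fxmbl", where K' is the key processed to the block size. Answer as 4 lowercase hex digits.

02d3

Key decimal bytes [168, 24, 98, 80] = a8 18 62 50 is 4 bytes ≤ B = 5; zero-pad to 5 bytes: K' = a8 18 62 50 00.
K' ⊕ ipad = 9e 2e 54 66 36.
Inner input = 9e 2e 54 66 36 ∥ 66 78 6d 62 6c.
Inner hash: even-index sum = 514 mod 256 = 2; odd-index sum = 467 mod 256 = 211 → 02 d3.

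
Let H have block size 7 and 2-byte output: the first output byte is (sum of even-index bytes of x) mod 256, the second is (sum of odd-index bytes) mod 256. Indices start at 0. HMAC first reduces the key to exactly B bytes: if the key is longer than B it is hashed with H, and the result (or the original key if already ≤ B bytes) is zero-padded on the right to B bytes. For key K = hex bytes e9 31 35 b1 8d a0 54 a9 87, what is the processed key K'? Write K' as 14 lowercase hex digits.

|K| = 9 > B = 7, so first hash the key.
H(K): even-index sum = 646 mod 256 = 134; odd-index sum = 555 mod 256 = 43 → 86 2b.
Zero-pad H(K) = 86 2b to 7 bytes: K' = 86 2b 00 00 00 00 00.

862b0000000000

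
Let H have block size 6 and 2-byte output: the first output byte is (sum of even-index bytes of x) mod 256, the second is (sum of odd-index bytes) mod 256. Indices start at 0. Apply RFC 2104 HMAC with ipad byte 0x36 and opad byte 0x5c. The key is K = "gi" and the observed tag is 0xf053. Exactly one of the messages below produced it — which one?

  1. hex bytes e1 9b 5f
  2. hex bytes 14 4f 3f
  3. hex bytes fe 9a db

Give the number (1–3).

Key "gi" = 67 69 is 2 bytes ≤ B = 6; zero-pad to 6 bytes: K' = 67 69 00 00 00 00.
K' ⊕ ipad = 51 5f 36 36 36 36; K' ⊕ opad = 3b 35 5c 5c 5c 5c.
m1: inner = H(51 5f 36 36 36 36 e1 9b 5f) = fd 66; tag = H(3b 35 5c 5c 5c 5c fd 66) = f053 ← matches
m2: inner = H(51 5f 36 36 36 36 14 4f 3f) = 10 1a; tag = H(3b 35 5c 5c 5c 5c 10 1a) = 0307
m3: inner = H(51 5f 36 36 36 36 fe 9a db) = 96 65; tag = H(3b 35 5c 5c 5c 5c 96 65) = 8952

1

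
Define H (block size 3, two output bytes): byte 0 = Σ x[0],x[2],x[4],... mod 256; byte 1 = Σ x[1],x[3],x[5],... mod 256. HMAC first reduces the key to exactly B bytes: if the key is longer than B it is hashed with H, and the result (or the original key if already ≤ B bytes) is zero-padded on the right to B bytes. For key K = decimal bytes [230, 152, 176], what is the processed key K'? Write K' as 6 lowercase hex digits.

Key decimal bytes [230, 152, 176] = e6 98 b0 is exactly B = 3 bytes: K' = e6 98 b0.

e698b0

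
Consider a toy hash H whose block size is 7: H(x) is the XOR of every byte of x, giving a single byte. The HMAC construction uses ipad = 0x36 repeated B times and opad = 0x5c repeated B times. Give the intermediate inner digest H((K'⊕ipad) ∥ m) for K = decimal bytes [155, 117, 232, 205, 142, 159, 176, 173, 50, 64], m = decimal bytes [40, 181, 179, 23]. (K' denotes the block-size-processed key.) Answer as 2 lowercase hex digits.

ba

Key decimal bytes [155, 117, 232, 205, 142, 159, 176, 173, 50, 64] = 9b 75 e8 cd 8e 9f b0 ad 32 40 is 10 bytes > B = 7, so hash it first: H(key) = b5, then zero-pad to 7 bytes: K' = b5 00 00 00 00 00 00.
K' ⊕ ipad = 83 36 36 36 36 36 36.
Inner input = 83 36 36 36 36 36 36 ∥ 28 b5 b3 17.
Inner hash: XOR 83⊕36⊕36⊕36⊕36⊕36⊕36⊕28⊕b5⊕b3⊕17 = ba.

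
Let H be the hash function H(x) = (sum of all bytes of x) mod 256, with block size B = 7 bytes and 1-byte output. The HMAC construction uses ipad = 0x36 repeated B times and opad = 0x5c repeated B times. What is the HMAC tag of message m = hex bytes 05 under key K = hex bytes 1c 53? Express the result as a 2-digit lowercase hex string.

Key hex bytes 1c 53 is 2 bytes ≤ B = 7; zero-pad to 7 bytes: K' = 1c 53 00 00 00 00 00.
K' ⊕ ipad = 2a 65 36 36 36 36 36.  K' ⊕ opad = 40 0f 5c 5c 5c 5c 5c.
Inner input = (K'⊕ipad) ∥ m = 2a 65 36 36 36 36 36 ∥ 05.
Inner hash: sum = 42+101+54+54+54+54+54+5 = 418; mod 256 = 162 → a2.
Outer input = (K'⊕opad) ∥ inner = 40 0f 5c 5c 5c 5c 5c ∥ a2.
Outer hash (tag): sum = 64+15+92+92+92+92+92+162 = 701; mod 256 = 189 → bd.

bd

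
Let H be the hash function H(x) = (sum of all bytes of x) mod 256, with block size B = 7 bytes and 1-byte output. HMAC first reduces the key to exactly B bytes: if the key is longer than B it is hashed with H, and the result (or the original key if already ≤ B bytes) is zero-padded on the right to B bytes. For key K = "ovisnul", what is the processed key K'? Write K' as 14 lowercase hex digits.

Key "ovisnul" = 6f 76 69 73 6e 75 6c is exactly B = 7 bytes: K' = 6f 76 69 73 6e 75 6c.

6f7669736e756c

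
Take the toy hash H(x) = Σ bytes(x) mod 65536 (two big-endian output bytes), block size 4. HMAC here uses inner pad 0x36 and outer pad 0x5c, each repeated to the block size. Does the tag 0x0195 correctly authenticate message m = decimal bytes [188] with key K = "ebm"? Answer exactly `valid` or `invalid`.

Key "ebm" = 65 62 6d is 3 bytes ≤ B = 4; zero-pad to 4 bytes: K' = 65 62 6d 00.
K' ⊕ ipad = 53 54 5b 36; K' ⊕ opad = 39 3e 31 5c.
Inner hash: sum = 83+84+91+54+188 = 500 → 01 f4.
Outer hash (recomputed tag): sum = 57+62+49+92+1+244 = 505 → 01 f9.
Recomputed tag = 01f9; claimed = 0195 → mismatch.

invalid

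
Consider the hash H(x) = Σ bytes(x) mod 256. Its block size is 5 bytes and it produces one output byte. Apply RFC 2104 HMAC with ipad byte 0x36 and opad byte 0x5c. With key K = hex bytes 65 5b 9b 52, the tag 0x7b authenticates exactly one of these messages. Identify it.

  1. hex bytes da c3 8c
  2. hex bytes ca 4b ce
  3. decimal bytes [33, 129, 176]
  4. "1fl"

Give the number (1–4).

Key hex bytes 65 5b 9b 52 is 4 bytes ≤ B = 5; zero-pad to 5 bytes: K' = 65 5b 9b 52 00.
K' ⊕ ipad = 53 6d ad 64 36; K' ⊕ opad = 39 07 c7 0e 5c.
m1: inner = H(53 6d ad 64 36 da c3 8c) = 30; tag = H(39 07 c7 0e 5c 30) = a1
m2: inner = H(53 6d ad 64 36 ca 4b ce) = ea; tag = H(39 07 c7 0e 5c ea) = 5b
m3: inner = H(53 6d ad 64 36 21 81 b0) = 59; tag = H(39 07 c7 0e 5c 59) = ca
m4: inner = H(53 6d ad 64 36 31 66 6c) = 0a; tag = H(39 07 c7 0e 5c 0a) = 7b ← matches

4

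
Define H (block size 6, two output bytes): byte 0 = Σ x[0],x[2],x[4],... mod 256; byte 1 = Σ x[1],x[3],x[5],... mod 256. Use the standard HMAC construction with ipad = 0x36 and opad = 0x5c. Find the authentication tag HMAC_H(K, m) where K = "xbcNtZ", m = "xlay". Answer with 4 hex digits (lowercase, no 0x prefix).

4973

Key "xbcNtZ" = 78 62 63 4e 74 5a is exactly B = 6 bytes: K' = 78 62 63 4e 74 5a.
K' ⊕ ipad = 4e 54 55 78 42 6c.  K' ⊕ opad = 24 3e 3f 12 28 06.
Inner input = (K'⊕ipad) ∥ m = 4e 54 55 78 42 6c ∥ 78 6c 61 79.
Inner hash: even-index sum = 446 mod 256 = 190; odd-index sum = 541 mod 256 = 29 → be 1d.
Outer input = (K'⊕opad) ∥ inner = 24 3e 3f 12 28 06 ∥ be 1d.
Outer hash (tag): even-index sum = 329 mod 256 = 73; odd-index sum = 115 mod 256 = 115 → 49 73.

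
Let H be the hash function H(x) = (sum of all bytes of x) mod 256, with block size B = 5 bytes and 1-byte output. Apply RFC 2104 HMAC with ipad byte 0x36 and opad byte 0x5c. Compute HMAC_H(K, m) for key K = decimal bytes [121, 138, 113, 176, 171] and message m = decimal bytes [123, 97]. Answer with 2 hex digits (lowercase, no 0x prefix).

5c

Key decimal bytes [121, 138, 113, 176, 171] = 79 8a 71 b0 ab is exactly B = 5 bytes: K' = 79 8a 71 b0 ab.
K' ⊕ ipad = 4f bc 47 86 9d.  K' ⊕ opad = 25 d6 2d ec f7.
Inner input = (K'⊕ipad) ∥ m = 4f bc 47 86 9d ∥ 7b 61.
Inner hash: sum = 79+188+71+134+157+123+97 = 849; mod 256 = 81 → 51.
Outer input = (K'⊕opad) ∥ inner = 25 d6 2d ec f7 ∥ 51.
Outer hash (tag): sum = 37+214+45+236+247+81 = 860; mod 256 = 92 → 5c.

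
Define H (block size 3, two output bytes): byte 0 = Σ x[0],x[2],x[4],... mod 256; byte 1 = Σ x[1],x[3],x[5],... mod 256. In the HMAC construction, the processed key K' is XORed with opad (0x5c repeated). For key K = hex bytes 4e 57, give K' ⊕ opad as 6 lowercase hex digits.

Key hex bytes 4e 57 is 2 bytes ≤ B = 3; zero-pad to 3 bytes: K' = 4e 57 00.
XOR each byte with 0x5c: 4e⊕5c=12, 57⊕5c=0b, 00⊕5c=5c.

120b5c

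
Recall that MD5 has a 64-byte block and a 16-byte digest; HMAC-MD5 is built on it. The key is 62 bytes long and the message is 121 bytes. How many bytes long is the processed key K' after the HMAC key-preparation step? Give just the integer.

Key is 62 ≤ 64 bytes, zero-padded: |K'| = 64.

64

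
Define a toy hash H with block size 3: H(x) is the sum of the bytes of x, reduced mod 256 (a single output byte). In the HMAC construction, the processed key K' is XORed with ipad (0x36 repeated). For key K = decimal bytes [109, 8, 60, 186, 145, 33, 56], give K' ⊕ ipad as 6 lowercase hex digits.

633636

Key decimal bytes [109, 8, 60, 186, 145, 33, 56] = 6d 08 3c ba 91 21 38 is 7 bytes > B = 3, so hash it first: H(key) = 55, then zero-pad to 3 bytes: K' = 55 00 00.
XOR each byte with 0x36: 55⊕36=63, 00⊕36=36, 00⊕36=36.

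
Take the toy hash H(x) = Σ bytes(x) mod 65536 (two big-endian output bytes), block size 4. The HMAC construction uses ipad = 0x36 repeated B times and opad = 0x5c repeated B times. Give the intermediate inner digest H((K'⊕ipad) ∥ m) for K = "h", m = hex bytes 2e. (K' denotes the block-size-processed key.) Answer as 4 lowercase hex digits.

012e

Key "h" = 68 is 1 byte ≤ B = 4; zero-pad to 4 bytes: K' = 68 00 00 00.
K' ⊕ ipad = 5e 36 36 36.
Inner input = 5e 36 36 36 ∥ 2e.
Inner hash: sum = 94+54+54+54+46 = 302 → 01 2e.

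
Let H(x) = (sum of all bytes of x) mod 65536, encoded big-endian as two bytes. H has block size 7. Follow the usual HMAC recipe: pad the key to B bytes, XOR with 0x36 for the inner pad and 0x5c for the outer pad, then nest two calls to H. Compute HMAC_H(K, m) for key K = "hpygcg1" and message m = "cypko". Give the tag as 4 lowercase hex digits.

Key "hpygcg1" = 68 70 79 67 63 67 31 is exactly B = 7 bytes: K' = 68 70 79 67 63 67 31.
K' ⊕ ipad = 5e 46 4f 51 55 51 07.  K' ⊕ opad = 34 2c 25 3b 3f 3b 6d.
Inner input = (K'⊕ipad) ∥ m = 5e 46 4f 51 55 51 07 ∥ 63 79 70 6b 6f.
Inner hash: sum = 94+70+79+81+85+81+7+99+121+112+107+111 = 1047 → 04 17.
Outer input = (K'⊕opad) ∥ inner = 34 2c 25 3b 3f 3b 6d ∥ 04 17.
Outer hash (tag): sum = 52+44+37+59+63+59+109+4+23 = 450 → 01 c2.

01c2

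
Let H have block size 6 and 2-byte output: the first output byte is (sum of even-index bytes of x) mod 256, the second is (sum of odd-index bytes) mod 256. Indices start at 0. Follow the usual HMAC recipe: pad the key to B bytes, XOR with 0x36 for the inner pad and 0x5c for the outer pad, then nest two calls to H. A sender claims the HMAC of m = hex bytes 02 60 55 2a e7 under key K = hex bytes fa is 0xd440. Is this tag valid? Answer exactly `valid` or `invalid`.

valid

Key hex bytes fa is 1 byte ≤ B = 6; zero-pad to 6 bytes: K' = fa 00 00 00 00 00.
K' ⊕ ipad = cc 36 36 36 36 36; K' ⊕ opad = a6 5c 5c 5c 5c 5c.
Inner hash: even-index sum = 630 mod 256 = 118; odd-index sum = 300 mod 256 = 44 → 76 2c.
Outer hash (recomputed tag): even-index sum = 468 mod 256 = 212; odd-index sum = 320 mod 256 = 64 → d4 40.
Recomputed tag = d440; claimed = d440 → match.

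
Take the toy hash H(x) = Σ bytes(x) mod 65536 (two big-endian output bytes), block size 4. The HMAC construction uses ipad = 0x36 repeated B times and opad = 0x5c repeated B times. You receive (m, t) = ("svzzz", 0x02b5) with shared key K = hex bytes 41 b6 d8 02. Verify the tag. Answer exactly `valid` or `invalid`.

Key hex bytes 41 b6 d8 02 is exactly B = 4 bytes: K' = 41 b6 d8 02.
K' ⊕ ipad = 77 80 ee 34; K' ⊕ opad = 1d ea 84 5e.
Inner hash: sum = 119+128+238+52+115+118+122+122+122 = 1136 → 04 70.
Outer hash (recomputed tag): sum = 29+234+132+94+4+112 = 605 → 02 5d.
Recomputed tag = 025d; claimed = 02b5 → mismatch.

invalid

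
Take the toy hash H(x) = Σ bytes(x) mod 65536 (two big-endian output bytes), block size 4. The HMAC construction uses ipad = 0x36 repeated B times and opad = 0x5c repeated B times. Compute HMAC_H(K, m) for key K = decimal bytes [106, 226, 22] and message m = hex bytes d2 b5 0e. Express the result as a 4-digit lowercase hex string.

Key decimal bytes [106, 226, 22] = 6a e2 16 is 3 bytes ≤ B = 4; zero-pad to 4 bytes: K' = 6a e2 16 00.
K' ⊕ ipad = 5c d4 20 36.  K' ⊕ opad = 36 be 4a 5c.
Inner input = (K'⊕ipad) ∥ m = 5c d4 20 36 ∥ d2 b5 0e.
Inner hash: sum = 92+212+32+54+210+181+14 = 795 → 03 1b.
Outer input = (K'⊕opad) ∥ inner = 36 be 4a 5c ∥ 03 1b.
Outer hash (tag): sum = 54+190+74+92+3+27 = 440 → 01 b8.

01b8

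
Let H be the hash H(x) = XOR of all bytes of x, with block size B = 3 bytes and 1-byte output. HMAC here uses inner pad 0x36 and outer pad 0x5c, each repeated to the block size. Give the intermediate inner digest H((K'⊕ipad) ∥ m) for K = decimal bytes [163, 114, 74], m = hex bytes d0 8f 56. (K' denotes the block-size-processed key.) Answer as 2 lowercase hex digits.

Key decimal bytes [163, 114, 74] = a3 72 4a is exactly B = 3 bytes: K' = a3 72 4a.
K' ⊕ ipad = 95 44 7c.
Inner input = 95 44 7c ∥ d0 8f 56.
Inner hash: XOR 95⊕44⊕7c⊕d0⊕8f⊕56 = a4.

a4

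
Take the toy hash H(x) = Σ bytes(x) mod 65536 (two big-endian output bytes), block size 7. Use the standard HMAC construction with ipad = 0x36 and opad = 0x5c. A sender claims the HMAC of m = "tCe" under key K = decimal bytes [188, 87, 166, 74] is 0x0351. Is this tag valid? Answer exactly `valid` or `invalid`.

Key decimal bytes [188, 87, 166, 74] = bc 57 a6 4a is 4 bytes ≤ B = 7; zero-pad to 7 bytes: K' = bc 57 a6 4a 00 00 00.
K' ⊕ ipad = 8a 61 90 7c 36 36 36; K' ⊕ opad = e0 0b fa 16 5c 5c 5c.
Inner hash: sum = 138+97+144+124+54+54+54+116+67+101 = 949 → 03 b5.
Outer hash (recomputed tag): sum = 224+11+250+22+92+92+92+3+181 = 967 → 03 c7.
Recomputed tag = 03c7; claimed = 0351 → mismatch.

invalid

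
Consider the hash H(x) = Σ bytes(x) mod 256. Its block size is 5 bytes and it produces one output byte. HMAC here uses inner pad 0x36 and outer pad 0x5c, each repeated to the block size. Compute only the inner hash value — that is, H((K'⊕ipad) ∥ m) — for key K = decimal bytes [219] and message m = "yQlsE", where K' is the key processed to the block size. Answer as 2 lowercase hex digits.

Key decimal bytes [219] = db is 1 byte ≤ B = 5; zero-pad to 5 bytes: K' = db 00 00 00 00.
K' ⊕ ipad = ed 36 36 36 36.
Inner input = ed 36 36 36 36 ∥ 79 51 6c 73 45.
Inner hash: sum = 237+54+54+54+54+121+81+108+115+69 = 947; mod 256 = 179 → b3.

b3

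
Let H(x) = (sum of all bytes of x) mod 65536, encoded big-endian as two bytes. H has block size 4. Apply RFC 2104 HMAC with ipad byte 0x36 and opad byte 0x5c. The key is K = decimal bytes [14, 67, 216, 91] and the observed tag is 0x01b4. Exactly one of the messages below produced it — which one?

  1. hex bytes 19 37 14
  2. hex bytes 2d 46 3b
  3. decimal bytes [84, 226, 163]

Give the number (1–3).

Key decimal bytes [14, 67, 216, 91] = 0e 43 d8 5b is exactly B = 4 bytes: K' = 0e 43 d8 5b.
K' ⊕ ipad = 38 75 ee 6d; K' ⊕ opad = 52 1f 84 07.
m1: inner = H(38 75 ee 6d 19 37 14) = 02 6c; tag = H(52 1f 84 07 02 6c) = 016a
m2: inner = H(38 75 ee 6d 2d 46 3b) = 02 b6; tag = H(52 1f 84 07 02 b6) = 01b4 ← matches
m3: inner = H(38 75 ee 6d 54 e2 a3) = 03 e1; tag = H(52 1f 84 07 03 e1) = 01e0

2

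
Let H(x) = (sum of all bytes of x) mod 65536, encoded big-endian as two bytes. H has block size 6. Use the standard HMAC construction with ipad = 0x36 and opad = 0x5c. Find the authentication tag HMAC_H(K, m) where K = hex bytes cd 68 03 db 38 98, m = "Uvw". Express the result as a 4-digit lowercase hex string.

Key hex bytes cd 68 03 db 38 98 is exactly B = 6 bytes: K' = cd 68 03 db 38 98.
K' ⊕ ipad = fb 5e 35 ed 0e ae.  K' ⊕ opad = 91 34 5f 87 64 c4.
Inner input = (K'⊕ipad) ∥ m = fb 5e 35 ed 0e ae ∥ 55 76 77.
Inner hash: sum = 251+94+53+237+14+174+85+118+119 = 1145 → 04 79.
Outer input = (K'⊕opad) ∥ inner = 91 34 5f 87 64 c4 ∥ 04 79.
Outer hash (tag): sum = 145+52+95+135+100+196+4+121 = 848 → 03 50.

0350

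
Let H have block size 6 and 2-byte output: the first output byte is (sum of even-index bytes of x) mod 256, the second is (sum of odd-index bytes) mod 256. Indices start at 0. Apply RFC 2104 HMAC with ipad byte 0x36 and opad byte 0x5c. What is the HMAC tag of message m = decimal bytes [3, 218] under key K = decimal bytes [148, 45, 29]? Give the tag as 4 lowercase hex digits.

Key decimal bytes [148, 45, 29] = 94 2d 1d is 3 bytes ≤ B = 6; zero-pad to 6 bytes: K' = 94 2d 1d 00 00 00.
K' ⊕ ipad = a2 1b 2b 36 36 36.  K' ⊕ opad = c8 71 41 5c 5c 5c.
Inner input = (K'⊕ipad) ∥ m = a2 1b 2b 36 36 36 ∥ 03 da.
Inner hash: even-index sum = 262 mod 256 = 6; odd-index sum = 353 mod 256 = 97 → 06 61.
Outer input = (K'⊕opad) ∥ inner = c8 71 41 5c 5c 5c ∥ 06 61.
Outer hash (tag): even-index sum = 363 mod 256 = 107; odd-index sum = 394 mod 256 = 138 → 6b 8a.

6b8a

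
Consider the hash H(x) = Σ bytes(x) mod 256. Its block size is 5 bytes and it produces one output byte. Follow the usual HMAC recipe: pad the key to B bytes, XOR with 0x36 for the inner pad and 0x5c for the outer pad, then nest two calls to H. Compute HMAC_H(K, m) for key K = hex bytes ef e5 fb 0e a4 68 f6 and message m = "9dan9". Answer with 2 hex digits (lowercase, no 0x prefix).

Key hex bytes ef e5 fb 0e a4 68 f6 is 7 bytes > B = 5, so hash it first: H(key) = df, then zero-pad to 5 bytes: K' = df 00 00 00 00.
K' ⊕ ipad = e9 36 36 36 36.  K' ⊕ opad = 83 5c 5c 5c 5c.
Inner input = (K'⊕ipad) ∥ m = e9 36 36 36 36 ∥ 39 64 61 6e 39.
Inner hash: sum = 233+54+54+54+54+57+100+97+110+57 = 870; mod 256 = 102 → 66.
Outer input = (K'⊕opad) ∥ inner = 83 5c 5c 5c 5c ∥ 66.
Outer hash (tag): sum = 131+92+92+92+92+102 = 601; mod 256 = 89 → 59.

59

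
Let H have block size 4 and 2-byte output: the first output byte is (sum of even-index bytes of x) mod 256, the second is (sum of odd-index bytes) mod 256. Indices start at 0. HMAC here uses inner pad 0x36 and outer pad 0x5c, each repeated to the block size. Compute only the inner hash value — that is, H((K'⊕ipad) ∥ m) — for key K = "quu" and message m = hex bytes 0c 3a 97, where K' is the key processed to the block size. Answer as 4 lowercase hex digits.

2db3

Key "quu" = 71 75 75 is 3 bytes ≤ B = 4; zero-pad to 4 bytes: K' = 71 75 75 00.
K' ⊕ ipad = 47 43 43 36.
Inner input = 47 43 43 36 ∥ 0c 3a 97.
Inner hash: even-index sum = 301 mod 256 = 45; odd-index sum = 179 mod 256 = 179 → 2d b3.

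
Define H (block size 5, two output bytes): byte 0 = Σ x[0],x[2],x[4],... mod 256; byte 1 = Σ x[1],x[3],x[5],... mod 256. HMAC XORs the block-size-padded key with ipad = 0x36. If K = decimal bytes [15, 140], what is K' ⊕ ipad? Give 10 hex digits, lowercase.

39ba363636

Key decimal bytes [15, 140] = 0f 8c is 2 bytes ≤ B = 5; zero-pad to 5 bytes: K' = 0f 8c 00 00 00.
XOR each byte with 0x36: 0f⊕36=39, 8c⊕36=ba, 00⊕36=36, 00⊕36=36, 00⊕36=36.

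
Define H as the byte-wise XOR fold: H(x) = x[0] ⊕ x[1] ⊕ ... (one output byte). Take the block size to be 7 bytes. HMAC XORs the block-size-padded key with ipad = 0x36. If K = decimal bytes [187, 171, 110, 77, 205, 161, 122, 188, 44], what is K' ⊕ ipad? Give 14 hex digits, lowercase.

Key decimal bytes [187, 171, 110, 77, 205, 161, 122, 188, 44] = bb ab 6e 4d cd a1 7a bc 2c is 9 bytes > B = 7, so hash it first: H(key) = b5, then zero-pad to 7 bytes: K' = b5 00 00 00 00 00 00.
XOR each byte with 0x36: b5⊕36=83, 00⊕36=36, 00⊕36=36, 00⊕36=36, 00⊕36=36, 00⊕36=36, 00⊕36=36.

83363636363636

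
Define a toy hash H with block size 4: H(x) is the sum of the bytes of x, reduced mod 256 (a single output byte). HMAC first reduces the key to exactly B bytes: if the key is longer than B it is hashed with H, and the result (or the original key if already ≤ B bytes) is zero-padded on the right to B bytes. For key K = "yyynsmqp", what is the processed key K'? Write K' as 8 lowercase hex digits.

9a000000

|K| = 8 > B = 4, so first hash the key.
H(K): sum = 121+121+121+110+115+109+113+112 = 922; mod 256 = 154 → 9a.
Zero-pad H(K) = 9a to 4 bytes: K' = 9a 00 00 00.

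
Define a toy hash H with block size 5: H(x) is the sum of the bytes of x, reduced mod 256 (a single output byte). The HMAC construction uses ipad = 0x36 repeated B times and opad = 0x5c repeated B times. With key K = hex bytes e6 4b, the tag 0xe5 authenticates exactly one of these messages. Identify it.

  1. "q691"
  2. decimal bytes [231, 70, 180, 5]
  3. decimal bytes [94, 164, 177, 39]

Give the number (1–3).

1

Key hex bytes e6 4b is 2 bytes ≤ B = 5; zero-pad to 5 bytes: K' = e6 4b 00 00 00.
K' ⊕ ipad = d0 7d 36 36 36; K' ⊕ opad = ba 17 5c 5c 5c.
m1: inner = H(d0 7d 36 36 36 71 36 39 31) = 00; tag = H(ba 17 5c 5c 5c 00) = e5 ← matches
m2: inner = H(d0 7d 36 36 36 e7 46 b4 05) = d5; tag = H(ba 17 5c 5c 5c d5) = ba
m3: inner = H(d0 7d 36 36 36 5e a4 b1 27) = c9; tag = H(ba 17 5c 5c 5c c9) = ae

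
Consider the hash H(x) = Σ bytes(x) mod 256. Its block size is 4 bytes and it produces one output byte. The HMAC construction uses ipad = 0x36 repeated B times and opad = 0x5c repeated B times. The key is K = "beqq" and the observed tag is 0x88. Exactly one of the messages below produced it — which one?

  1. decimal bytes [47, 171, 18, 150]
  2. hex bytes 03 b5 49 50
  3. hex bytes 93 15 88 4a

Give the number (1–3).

Key "beqq" = 62 65 71 71 is exactly B = 4 bytes: K' = 62 65 71 71.
K' ⊕ ipad = 54 53 47 47; K' ⊕ opad = 3e 39 2d 2d.
m1: inner = H(54 53 47 47 2f ab 12 96) = b7; tag = H(3e 39 2d 2d b7) = 88 ← matches
m2: inner = H(54 53 47 47 03 b5 49 50) = 86; tag = H(3e 39 2d 2d 86) = 57
m3: inner = H(54 53 47 47 93 15 88 4a) = af; tag = H(3e 39 2d 2d af) = 80

1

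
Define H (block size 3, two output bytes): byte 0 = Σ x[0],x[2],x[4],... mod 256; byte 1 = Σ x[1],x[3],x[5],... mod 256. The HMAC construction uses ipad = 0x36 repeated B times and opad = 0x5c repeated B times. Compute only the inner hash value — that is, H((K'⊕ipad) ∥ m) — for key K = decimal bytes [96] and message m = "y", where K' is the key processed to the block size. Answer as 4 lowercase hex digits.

8caf

Key decimal bytes [96] = 60 is 1 byte ≤ B = 3; zero-pad to 3 bytes: K' = 60 00 00.
K' ⊕ ipad = 56 36 36.
Inner input = 56 36 36 ∥ 79.
Inner hash: even-index sum = 140 mod 256 = 140; odd-index sum = 175 mod 256 = 175 → 8c af.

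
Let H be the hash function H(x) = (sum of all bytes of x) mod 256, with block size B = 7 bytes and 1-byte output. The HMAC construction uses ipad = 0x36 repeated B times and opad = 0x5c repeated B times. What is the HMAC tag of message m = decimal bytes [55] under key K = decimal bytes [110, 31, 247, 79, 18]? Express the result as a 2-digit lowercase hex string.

Key decimal bytes [110, 31, 247, 79, 18] = 6e 1f f7 4f 12 is 5 bytes ≤ B = 7; zero-pad to 7 bytes: K' = 6e 1f f7 4f 12 00 00.
K' ⊕ ipad = 58 29 c1 79 24 36 36.  K' ⊕ opad = 32 43 ab 13 4e 5c 5c.
Inner input = (K'⊕ipad) ∥ m = 58 29 c1 79 24 36 36 ∥ 37.
Inner hash: sum = 88+41+193+121+36+54+54+55 = 642; mod 256 = 130 → 82.
Outer input = (K'⊕opad) ∥ inner = 32 43 ab 13 4e 5c 5c ∥ 82.
Outer hash (tag): sum = 50+67+171+19+78+92+92+130 = 699; mod 256 = 187 → bb.

bb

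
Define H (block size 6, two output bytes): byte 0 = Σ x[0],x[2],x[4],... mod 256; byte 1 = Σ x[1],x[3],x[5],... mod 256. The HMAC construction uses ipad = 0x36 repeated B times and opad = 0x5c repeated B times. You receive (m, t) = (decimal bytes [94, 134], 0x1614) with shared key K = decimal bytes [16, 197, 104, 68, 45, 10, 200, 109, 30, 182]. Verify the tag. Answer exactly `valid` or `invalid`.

valid

Key decimal bytes [16, 197, 104, 68, 45, 10, 200, 109, 30, 182] = 10 c5 68 44 2d 0a c8 6d 1e b6 is 10 bytes > B = 6, so hash it first: H(key) = 8b 36, then zero-pad to 6 bytes: K' = 8b 36 00 00 00 00.
K' ⊕ ipad = bd 00 36 36 36 36; K' ⊕ opad = d7 6a 5c 5c 5c 5c.
Inner hash: even-index sum = 391 mod 256 = 135; odd-index sum = 242 mod 256 = 242 → 87 f2.
Outer hash (recomputed tag): even-index sum = 534 mod 256 = 22; odd-index sum = 532 mod 256 = 20 → 16 14.
Recomputed tag = 1614; claimed = 1614 → match.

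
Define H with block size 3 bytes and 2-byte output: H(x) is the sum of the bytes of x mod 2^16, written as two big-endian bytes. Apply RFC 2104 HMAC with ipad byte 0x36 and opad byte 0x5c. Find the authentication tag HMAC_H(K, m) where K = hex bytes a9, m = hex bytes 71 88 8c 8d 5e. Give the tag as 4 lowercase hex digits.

Key hex bytes a9 is 1 byte ≤ B = 3; zero-pad to 3 bytes: K' = a9 00 00.
K' ⊕ ipad = 9f 36 36.  K' ⊕ opad = f5 5c 5c.
Inner input = (K'⊕ipad) ∥ m = 9f 36 36 ∥ 71 88 8c 8d 5e.
Inner hash: sum = 159+54+54+113+136+140+141+94 = 891 → 03 7b.
Outer input = (K'⊕opad) ∥ inner = f5 5c 5c ∥ 03 7b.
Outer hash (tag): sum = 245+92+92+3+123 = 555 → 02 2b.

022b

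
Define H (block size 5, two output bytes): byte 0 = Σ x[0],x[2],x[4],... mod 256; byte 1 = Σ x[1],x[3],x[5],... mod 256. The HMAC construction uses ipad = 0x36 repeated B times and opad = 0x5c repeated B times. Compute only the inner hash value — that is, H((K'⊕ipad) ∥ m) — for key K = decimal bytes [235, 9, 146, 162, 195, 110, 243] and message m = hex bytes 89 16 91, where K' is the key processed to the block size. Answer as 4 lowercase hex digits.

877f

Key decimal bytes [235, 9, 146, 162, 195, 110, 243] = eb 09 92 a2 c3 6e f3 is 7 bytes > B = 5, so hash it first: H(key) = 33 19, then zero-pad to 5 bytes: K' = 33 19 00 00 00.
K' ⊕ ipad = 05 2f 36 36 36.
Inner input = 05 2f 36 36 36 ∥ 89 16 91.
Inner hash: even-index sum = 135 mod 256 = 135; odd-index sum = 383 mod 256 = 127 → 87 7f.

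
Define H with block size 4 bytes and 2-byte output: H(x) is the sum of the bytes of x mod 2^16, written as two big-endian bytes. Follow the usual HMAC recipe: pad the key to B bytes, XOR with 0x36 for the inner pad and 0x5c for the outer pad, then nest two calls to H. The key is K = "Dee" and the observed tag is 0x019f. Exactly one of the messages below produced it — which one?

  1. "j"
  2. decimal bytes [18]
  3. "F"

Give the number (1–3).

Key "Dee" = 44 65 65 is 3 bytes ≤ B = 4; zero-pad to 4 bytes: K' = 44 65 65 00.
K' ⊕ ipad = 72 53 53 36; K' ⊕ opad = 18 39 39 5c.
m1: inner = H(72 53 53 36 6a) = 01 b8; tag = H(18 39 39 5c 01 b8) = 019f ← matches
m2: inner = H(72 53 53 36 12) = 01 60; tag = H(18 39 39 5c 01 60) = 0147
m3: inner = H(72 53 53 36 46) = 01 94; tag = H(18 39 39 5c 01 94) = 017b

1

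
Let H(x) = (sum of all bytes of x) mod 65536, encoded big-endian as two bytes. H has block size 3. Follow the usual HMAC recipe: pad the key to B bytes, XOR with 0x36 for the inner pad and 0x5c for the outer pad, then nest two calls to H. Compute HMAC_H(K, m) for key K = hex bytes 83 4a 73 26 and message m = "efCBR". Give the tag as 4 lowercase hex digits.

0154

Key hex bytes 83 4a 73 26 is 4 bytes > B = 3, so hash it first: H(key) = 01 66, then zero-pad to 3 bytes: K' = 01 66 00.
K' ⊕ ipad = 37 50 36.  K' ⊕ opad = 5d 3a 5c.
Inner input = (K'⊕ipad) ∥ m = 37 50 36 ∥ 65 66 43 42 52.
Inner hash: sum = 55+80+54+101+102+67+66+82 = 607 → 02 5f.
Outer input = (K'⊕opad) ∥ inner = 5d 3a 5c ∥ 02 5f.
Outer hash (tag): sum = 93+58+92+2+95 = 340 → 01 54.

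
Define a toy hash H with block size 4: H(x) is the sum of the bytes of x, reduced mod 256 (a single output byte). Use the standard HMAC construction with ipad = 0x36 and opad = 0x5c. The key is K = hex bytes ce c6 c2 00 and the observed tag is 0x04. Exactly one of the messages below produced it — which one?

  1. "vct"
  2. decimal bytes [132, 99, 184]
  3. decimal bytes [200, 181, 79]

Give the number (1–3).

3

Key hex bytes ce c6 c2 00 is exactly B = 4 bytes: K' = ce c6 c2 00.
K' ⊕ ipad = f8 f0 f4 36; K' ⊕ opad = 92 9a 9e 5c.
m1: inner = H(f8 f0 f4 36 76 63 74) = 5f; tag = H(92 9a 9e 5c 5f) = 85
m2: inner = H(f8 f0 f4 36 84 63 b8) = b1; tag = H(92 9a 9e 5c b1) = d7
m3: inner = H(f8 f0 f4 36 c8 b5 4f) = de; tag = H(92 9a 9e 5c de) = 04 ← matches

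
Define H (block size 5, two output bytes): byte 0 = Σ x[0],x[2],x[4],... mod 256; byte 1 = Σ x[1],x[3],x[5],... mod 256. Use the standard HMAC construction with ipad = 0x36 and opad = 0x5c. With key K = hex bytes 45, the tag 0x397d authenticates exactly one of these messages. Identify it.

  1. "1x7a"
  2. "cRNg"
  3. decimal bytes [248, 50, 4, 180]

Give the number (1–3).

3

Key hex bytes 45 is 1 byte ≤ B = 5; zero-pad to 5 bytes: K' = 45 00 00 00 00.
K' ⊕ ipad = 73 36 36 36 36; K' ⊕ opad = 19 5c 5c 5c 5c.
m1: inner = H(73 36 36 36 36 31 78 37 61) = b8 d4; tag = H(19 5c 5c 5c 5c b8 d4) = a570
m2: inner = H(73 36 36 36 36 63 52 4e 67) = 98 1d; tag = H(19 5c 5c 5c 5c 98 1d) = ee50
m3: inner = H(73 36 36 36 36 f8 32 04 b4) = c5 68; tag = H(19 5c 5c 5c 5c c5 68) = 397d ← matches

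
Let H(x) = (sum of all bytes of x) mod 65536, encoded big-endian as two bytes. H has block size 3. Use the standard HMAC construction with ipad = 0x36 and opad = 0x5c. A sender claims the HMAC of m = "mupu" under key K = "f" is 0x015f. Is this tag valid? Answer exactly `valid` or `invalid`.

invalid

Key "f" = 66 is 1 byte ≤ B = 3; zero-pad to 3 bytes: K' = 66 00 00.
K' ⊕ ipad = 50 36 36; K' ⊕ opad = 3a 5c 5c.
Inner hash: sum = 80+54+54+109+117+112+117 = 643 → 02 83.
Outer hash (recomputed tag): sum = 58+92+92+2+131 = 375 → 01 77.
Recomputed tag = 0177; claimed = 015f → mismatch.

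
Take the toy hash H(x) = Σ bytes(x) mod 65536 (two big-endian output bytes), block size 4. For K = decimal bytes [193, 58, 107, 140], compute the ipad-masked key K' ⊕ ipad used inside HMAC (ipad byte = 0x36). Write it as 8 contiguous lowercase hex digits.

f70c5dba

Key decimal bytes [193, 58, 107, 140] = c1 3a 6b 8c is exactly B = 4 bytes: K' = c1 3a 6b 8c.
XOR each byte with 0x36: c1⊕36=f7, 3a⊕36=0c, 6b⊕36=5d, 8c⊕36=ba.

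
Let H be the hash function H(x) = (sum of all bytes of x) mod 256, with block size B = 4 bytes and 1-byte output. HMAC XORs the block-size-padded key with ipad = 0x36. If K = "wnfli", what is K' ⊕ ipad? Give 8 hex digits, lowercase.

16363636

Key "wnfli" = 77 6e 66 6c 69 is 5 bytes > B = 4, so hash it first: H(key) = 20, then zero-pad to 4 bytes: K' = 20 00 00 00.
XOR each byte with 0x36: 20⊕36=16, 00⊕36=36, 00⊕36=36, 00⊕36=36.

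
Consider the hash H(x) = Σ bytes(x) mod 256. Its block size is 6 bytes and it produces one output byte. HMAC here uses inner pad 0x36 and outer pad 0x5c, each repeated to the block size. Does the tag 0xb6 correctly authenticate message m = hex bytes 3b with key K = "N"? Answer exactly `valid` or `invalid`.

Key "N" = 4e is 1 byte ≤ B = 6; zero-pad to 6 bytes: K' = 4e 00 00 00 00 00.
K' ⊕ ipad = 78 36 36 36 36 36; K' ⊕ opad = 12 5c 5c 5c 5c 5c.
Inner hash: sum = 120+54+54+54+54+54+59 = 449; mod 256 = 193 → c1.
Outer hash (recomputed tag): sum = 18+92+92+92+92+92+193 = 671; mod 256 = 159 → 9f.
Recomputed tag = 9f; claimed = b6 → mismatch.

invalid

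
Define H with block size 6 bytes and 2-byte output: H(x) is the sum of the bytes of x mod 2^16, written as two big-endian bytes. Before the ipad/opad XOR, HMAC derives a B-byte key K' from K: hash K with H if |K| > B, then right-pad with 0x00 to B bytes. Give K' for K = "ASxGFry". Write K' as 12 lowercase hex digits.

028400000000

|K| = 7 > B = 6, so first hash the key.
H(K): sum = 65+83+120+71+70+114+121 = 644 → 02 84.
Zero-pad H(K) = 02 84 to 6 bytes: K' = 02 84 00 00 00 00.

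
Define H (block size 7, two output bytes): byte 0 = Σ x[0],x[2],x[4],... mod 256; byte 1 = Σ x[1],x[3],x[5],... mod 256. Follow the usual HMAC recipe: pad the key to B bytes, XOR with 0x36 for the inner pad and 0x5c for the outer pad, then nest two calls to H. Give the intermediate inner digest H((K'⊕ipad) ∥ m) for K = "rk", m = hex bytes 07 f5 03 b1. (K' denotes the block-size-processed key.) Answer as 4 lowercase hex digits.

Key "rk" = 72 6b is 2 bytes ≤ B = 7; zero-pad to 7 bytes: K' = 72 6b 00 00 00 00 00.
K' ⊕ ipad = 44 5d 36 36 36 36 36.
Inner input = 44 5d 36 36 36 36 36 ∥ 07 f5 03 b1.
Inner hash: even-index sum = 652 mod 256 = 140; odd-index sum = 211 mod 256 = 211 → 8c d3.

8cd3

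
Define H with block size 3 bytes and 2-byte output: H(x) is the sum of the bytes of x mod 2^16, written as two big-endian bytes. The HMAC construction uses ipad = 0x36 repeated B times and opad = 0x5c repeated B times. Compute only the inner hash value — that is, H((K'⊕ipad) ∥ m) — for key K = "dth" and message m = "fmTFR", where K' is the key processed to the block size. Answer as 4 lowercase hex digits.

Key "dth" = 64 74 68 is exactly B = 3 bytes: K' = 64 74 68.
K' ⊕ ipad = 52 42 5e.
Inner input = 52 42 5e ∥ 66 6d 54 46 52.
Inner hash: sum = 82+66+94+102+109+84+70+82 = 689 → 02 b1.

02b1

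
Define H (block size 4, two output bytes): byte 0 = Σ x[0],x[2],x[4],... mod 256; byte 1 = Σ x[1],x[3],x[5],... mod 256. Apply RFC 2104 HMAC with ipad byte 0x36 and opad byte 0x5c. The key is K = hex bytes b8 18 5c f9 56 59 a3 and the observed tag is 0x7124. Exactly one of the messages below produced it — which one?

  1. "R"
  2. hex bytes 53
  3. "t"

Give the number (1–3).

Key hex bytes b8 18 5c f9 56 59 a3 is 7 bytes > B = 4, so hash it first: H(key) = 0d 6a, then zero-pad to 4 bytes: K' = 0d 6a 00 00.
K' ⊕ ipad = 3b 5c 36 36; K' ⊕ opad = 51 36 5c 5c.
m1: inner = H(3b 5c 36 36 52) = c3 92; tag = H(51 36 5c 5c c3 92) = 7024
m2: inner = H(3b 5c 36 36 53) = c4 92; tag = H(51 36 5c 5c c4 92) = 7124 ← matches
m3: inner = H(3b 5c 36 36 74) = e5 92; tag = H(51 36 5c 5c e5 92) = 9224

2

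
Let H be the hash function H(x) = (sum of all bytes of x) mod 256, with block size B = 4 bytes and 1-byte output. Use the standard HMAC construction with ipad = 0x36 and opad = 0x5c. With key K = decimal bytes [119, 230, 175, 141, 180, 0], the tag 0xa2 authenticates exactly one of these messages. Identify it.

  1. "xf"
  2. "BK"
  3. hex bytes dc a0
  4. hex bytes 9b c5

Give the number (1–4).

4

Key decimal bytes [119, 230, 175, 141, 180, 0] = 77 e6 af 8d b4 00 is 6 bytes > B = 4, so hash it first: H(key) = 4d, then zero-pad to 4 bytes: K' = 4d 00 00 00.
K' ⊕ ipad = 7b 36 36 36; K' ⊕ opad = 11 5c 5c 5c.
m1: inner = H(7b 36 36 36 78 66) = fb; tag = H(11 5c 5c 5c fb) = 20
m2: inner = H(7b 36 36 36 42 4b) = aa; tag = H(11 5c 5c 5c aa) = cf
m3: inner = H(7b 36 36 36 dc a0) = 99; tag = H(11 5c 5c 5c 99) = be
m4: inner = H(7b 36 36 36 9b c5) = 7d; tag = H(11 5c 5c 5c 7d) = a2 ← matches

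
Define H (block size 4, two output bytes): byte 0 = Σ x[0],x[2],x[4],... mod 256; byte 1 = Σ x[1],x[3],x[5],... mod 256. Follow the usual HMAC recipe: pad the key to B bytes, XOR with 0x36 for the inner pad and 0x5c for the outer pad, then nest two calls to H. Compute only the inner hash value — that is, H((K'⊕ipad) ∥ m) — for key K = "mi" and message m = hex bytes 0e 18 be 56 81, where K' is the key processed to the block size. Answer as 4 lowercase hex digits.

Key "mi" = 6d 69 is 2 bytes ≤ B = 4; zero-pad to 4 bytes: K' = 6d 69 00 00.
K' ⊕ ipad = 5b 5f 36 36.
Inner input = 5b 5f 36 36 ∥ 0e 18 be 56 81.
Inner hash: even-index sum = 478 mod 256 = 222; odd-index sum = 259 mod 256 = 3 → de 03.

de03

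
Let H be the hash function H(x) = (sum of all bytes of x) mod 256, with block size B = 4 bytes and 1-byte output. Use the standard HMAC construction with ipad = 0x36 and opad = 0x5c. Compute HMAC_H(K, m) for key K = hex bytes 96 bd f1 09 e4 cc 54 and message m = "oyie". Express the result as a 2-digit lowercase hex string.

e0

Key hex bytes 96 bd f1 09 e4 cc 54 is 7 bytes > B = 4, so hash it first: H(key) = 51, then zero-pad to 4 bytes: K' = 51 00 00 00.
K' ⊕ ipad = 67 36 36 36.  K' ⊕ opad = 0d 5c 5c 5c.
Inner input = (K'⊕ipad) ∥ m = 67 36 36 36 ∥ 6f 79 69 65.
Inner hash: sum = 103+54+54+54+111+121+105+101 = 703; mod 256 = 191 → bf.
Outer input = (K'⊕opad) ∥ inner = 0d 5c 5c 5c ∥ bf.
Outer hash (tag): sum = 13+92+92+92+191 = 480; mod 256 = 224 → e0.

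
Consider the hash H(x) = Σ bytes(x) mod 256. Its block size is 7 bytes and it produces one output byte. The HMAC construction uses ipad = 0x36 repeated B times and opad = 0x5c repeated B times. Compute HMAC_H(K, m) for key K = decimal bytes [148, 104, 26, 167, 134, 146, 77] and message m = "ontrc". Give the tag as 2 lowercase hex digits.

Key decimal bytes [148, 104, 26, 167, 134, 146, 77] = 94 68 1a a7 86 92 4d is exactly B = 7 bytes: K' = 94 68 1a a7 86 92 4d.
K' ⊕ ipad = a2 5e 2c 91 b0 a4 7b.  K' ⊕ opad = c8 34 46 fb da ce 11.
Inner input = (K'⊕ipad) ∥ m = a2 5e 2c 91 b0 a4 7b ∥ 6f 6e 74 72 63.
Inner hash: sum = 162+94+44+145+176+164+123+111+110+116+114+99 = 1458; mod 256 = 178 → b2.
Outer input = (K'⊕opad) ∥ inner = c8 34 46 fb da ce 11 ∥ b2.
Outer hash (tag): sum = 200+52+70+251+218+206+17+178 = 1192; mod 256 = 168 → a8.

a8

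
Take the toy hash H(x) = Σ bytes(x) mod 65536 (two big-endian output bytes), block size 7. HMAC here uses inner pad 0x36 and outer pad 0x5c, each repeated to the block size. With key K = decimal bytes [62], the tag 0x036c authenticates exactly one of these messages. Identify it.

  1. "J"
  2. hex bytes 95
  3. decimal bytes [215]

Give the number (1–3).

Key decimal bytes [62] = 3e is 1 byte ≤ B = 7; zero-pad to 7 bytes: K' = 3e 00 00 00 00 00 00.
K' ⊕ ipad = 08 36 36 36 36 36 36; K' ⊕ opad = 62 5c 5c 5c 5c 5c 5c.
m1: inner = H(08 36 36 36 36 36 36 4a) = 01 96; tag = H(62 5c 5c 5c 5c 5c 5c 01 96) = 0321
m2: inner = H(08 36 36 36 36 36 36 95) = 01 e1; tag = H(62 5c 5c 5c 5c 5c 5c 01 e1) = 036c ← matches
m3: inner = H(08 36 36 36 36 36 36 d7) = 02 23; tag = H(62 5c 5c 5c 5c 5c 5c 02 23) = 02af

2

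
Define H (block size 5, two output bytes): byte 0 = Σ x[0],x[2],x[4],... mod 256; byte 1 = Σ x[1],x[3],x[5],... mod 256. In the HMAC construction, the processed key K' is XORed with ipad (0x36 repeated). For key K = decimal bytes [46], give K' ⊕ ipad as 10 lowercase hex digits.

Key decimal bytes [46] = 2e is 1 byte ≤ B = 5; zero-pad to 5 bytes: K' = 2e 00 00 00 00.
XOR each byte with 0x36: 2e⊕36=18, 00⊕36=36, 00⊕36=36, 00⊕36=36, 00⊕36=36.

1836363636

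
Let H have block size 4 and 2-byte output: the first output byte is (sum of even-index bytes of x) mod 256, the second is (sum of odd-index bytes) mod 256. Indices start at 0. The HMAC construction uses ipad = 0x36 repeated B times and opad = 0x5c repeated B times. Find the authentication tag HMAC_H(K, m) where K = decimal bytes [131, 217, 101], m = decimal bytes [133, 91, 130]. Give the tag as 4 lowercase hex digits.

2761

Key decimal bytes [131, 217, 101] = 83 d9 65 is 3 bytes ≤ B = 4; zero-pad to 4 bytes: K' = 83 d9 65 00.
K' ⊕ ipad = b5 ef 53 36.  K' ⊕ opad = df 85 39 5c.
Inner input = (K'⊕ipad) ∥ m = b5 ef 53 36 ∥ 85 5b 82.
Inner hash: even-index sum = 527 mod 256 = 15; odd-index sum = 384 mod 256 = 128 → 0f 80.
Outer input = (K'⊕opad) ∥ inner = df 85 39 5c ∥ 0f 80.
Outer hash (tag): even-index sum = 295 mod 256 = 39; odd-index sum = 353 mod 256 = 97 → 27 61.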